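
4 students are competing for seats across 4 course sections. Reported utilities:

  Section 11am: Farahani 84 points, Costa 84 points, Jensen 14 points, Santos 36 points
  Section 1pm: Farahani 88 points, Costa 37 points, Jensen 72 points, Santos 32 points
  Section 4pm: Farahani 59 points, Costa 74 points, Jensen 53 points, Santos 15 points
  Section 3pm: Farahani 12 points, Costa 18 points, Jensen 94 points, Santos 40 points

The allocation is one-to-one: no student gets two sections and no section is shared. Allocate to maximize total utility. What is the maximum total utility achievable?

Maximum total: 292 points

This is the linear assignment problem.
Optimal: Farahani→Section 1pm (88 points), Costa→Section 4pm (74 points), Jensen→Section 3pm (94 points), Santos→Section 11am (36 points) — total 88+74+94+36 = 292 points.
Row-greedy (each student in turn takes its best remaining section) gives 281 points, worse by 11.
Checked against all permutations: 292 points is optimal.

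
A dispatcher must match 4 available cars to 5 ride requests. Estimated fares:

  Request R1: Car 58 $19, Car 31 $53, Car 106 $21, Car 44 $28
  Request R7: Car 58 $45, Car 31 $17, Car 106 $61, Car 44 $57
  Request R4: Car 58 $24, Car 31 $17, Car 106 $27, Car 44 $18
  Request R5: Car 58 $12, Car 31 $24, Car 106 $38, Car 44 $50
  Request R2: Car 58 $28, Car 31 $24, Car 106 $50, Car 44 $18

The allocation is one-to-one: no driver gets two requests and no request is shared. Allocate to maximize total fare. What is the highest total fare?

Optimal: Car 58→Request R7 ($45), Car 31→Request R1 ($53), Car 106→Request R2 ($50), Car 44→Request R5 ($50) — total 45+53+50+50 = $198.
Max-entry greedy (repeatedly take the single best remaining cell) gives $192, worse by 6.

Maximum total: $198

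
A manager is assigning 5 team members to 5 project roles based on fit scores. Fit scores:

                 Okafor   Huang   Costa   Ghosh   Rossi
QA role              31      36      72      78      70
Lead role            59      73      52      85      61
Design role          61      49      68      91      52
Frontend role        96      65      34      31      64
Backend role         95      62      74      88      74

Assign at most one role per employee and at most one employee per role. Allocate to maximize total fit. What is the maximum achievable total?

Maximum total: 406 pts

Optimal: Okafor→Frontend role (96 pts), Huang→Lead role (73 pts), Costa→QA role (72 pts), Ghosh→Design role (91 pts), Rossi→Backend role (74 pts) — total 96+73+72+91+74 = 406 pts.
Row-greedy (each employee in turn takes its best remaining role) gives 404 pts, worse by 2.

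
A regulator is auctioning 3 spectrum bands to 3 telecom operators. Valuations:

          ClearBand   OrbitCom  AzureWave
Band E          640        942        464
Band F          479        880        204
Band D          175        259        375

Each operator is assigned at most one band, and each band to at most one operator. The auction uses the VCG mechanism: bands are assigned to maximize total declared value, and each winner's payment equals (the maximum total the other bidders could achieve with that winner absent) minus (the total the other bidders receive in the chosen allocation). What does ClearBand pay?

ClearBand pays $89M.

Efficient allocation: ClearBand→Band E ($640M), OrbitCom→Band F ($880M), AzureWave→Band D ($375M); total welfare W = $1895M.
ClearBand receives Band E at value $640M, so the others get W − 640 = $1255M.
Without ClearBand: best allocation of the remaining 2 bidders over all 3 bands is OrbitCom→Band F ($880M), AzureWave→Band E ($464M), total $1344M.
VCG payment = (others' best without ClearBand) − (others' welfare with ClearBand) = 1344 − 1255 = $89M.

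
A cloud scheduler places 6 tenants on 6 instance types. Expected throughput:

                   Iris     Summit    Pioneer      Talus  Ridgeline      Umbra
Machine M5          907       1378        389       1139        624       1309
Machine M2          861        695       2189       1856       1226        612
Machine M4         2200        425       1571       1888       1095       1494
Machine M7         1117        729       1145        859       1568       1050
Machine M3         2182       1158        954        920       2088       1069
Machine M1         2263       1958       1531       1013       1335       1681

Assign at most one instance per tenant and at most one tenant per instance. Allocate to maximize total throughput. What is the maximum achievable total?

Max total: 11094 ops/s

Optimal: Iris→Machine M3 (2182 ops/s), Summit→Machine M1 (1958 ops/s), Pioneer→Machine M2 (2189 ops/s), Talus→Machine M4 (1888 ops/s), Ridgeline→Machine M7 (1568 ops/s), Umbra→Machine M5 (1309 ops/s) — total 2182+1958+2189+1888+1568+1309 = 11094 ops/s.
Max-entry greedy (repeatedly take the single best remaining cell) gives 10856 ops/s, worse by 238.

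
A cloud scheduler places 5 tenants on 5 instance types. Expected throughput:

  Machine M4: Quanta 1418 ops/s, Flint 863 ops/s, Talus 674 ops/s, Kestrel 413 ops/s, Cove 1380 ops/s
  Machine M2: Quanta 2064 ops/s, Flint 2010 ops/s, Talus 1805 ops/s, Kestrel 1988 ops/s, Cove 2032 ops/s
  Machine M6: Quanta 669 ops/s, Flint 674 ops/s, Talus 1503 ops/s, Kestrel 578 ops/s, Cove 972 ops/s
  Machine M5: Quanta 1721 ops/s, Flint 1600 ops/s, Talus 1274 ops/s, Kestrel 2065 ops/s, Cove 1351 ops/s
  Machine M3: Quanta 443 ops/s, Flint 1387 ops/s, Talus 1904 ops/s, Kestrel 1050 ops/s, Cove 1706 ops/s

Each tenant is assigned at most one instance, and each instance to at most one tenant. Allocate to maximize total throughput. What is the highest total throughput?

Optimal: Quanta→Machine M4 (1418 ops/s), Flint→Machine M2 (2010 ops/s), Talus→Machine M6 (1503 ops/s), Kestrel→Machine M5 (2065 ops/s), Cove→Machine M3 (1706 ops/s) — total 1418+2010+1503+2065+1706 = 8702 ops/s.
Column-greedy (each instance in turn goes to its best remaining tenant) gives 8405 ops/s, worse by 297.

Max total: 8702 ops/s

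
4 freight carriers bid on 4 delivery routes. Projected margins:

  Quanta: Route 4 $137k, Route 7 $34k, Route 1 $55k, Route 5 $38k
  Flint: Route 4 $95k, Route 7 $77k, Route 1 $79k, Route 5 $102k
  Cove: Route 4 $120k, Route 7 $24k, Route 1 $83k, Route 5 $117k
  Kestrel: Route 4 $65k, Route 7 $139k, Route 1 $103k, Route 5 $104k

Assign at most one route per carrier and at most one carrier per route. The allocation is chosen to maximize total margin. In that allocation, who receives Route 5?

Optimal: Quanta→Route 4 ($137k), Flint→Route 1 ($79k), Cove→Route 5 ($117k), Kestrel→Route 7 ($139k) — total 137+79+117+139 = $472k.
Swapping Kestrel↔Quanta (Kestrel→Route 4 $65k, Quanta→Route 7 $34k) loses 177.
Checked against all permutations: $472k is optimal.
Cove's own top route is Route 4 ($120k), but forcing Cove→Route 4 and reassigning the rest optimally gives only $416k — worse by 56.

Cove receives Route 5.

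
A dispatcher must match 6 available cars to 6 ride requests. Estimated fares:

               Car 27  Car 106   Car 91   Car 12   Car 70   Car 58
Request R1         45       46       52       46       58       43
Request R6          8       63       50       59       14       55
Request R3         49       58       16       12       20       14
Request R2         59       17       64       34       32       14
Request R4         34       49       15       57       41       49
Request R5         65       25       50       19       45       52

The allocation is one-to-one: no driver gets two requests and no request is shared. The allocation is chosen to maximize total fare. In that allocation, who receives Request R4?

Car 12 receives Request R4.

Treat this as an assignment problem: match each driver to one request.
Optimal: Car 27→Request R5 ($65), Car 106→Request R3 ($58), Car 91→Request R2 ($64), Car 12→Request R4 ($57), Car 70→Request R1 ($58), Car 58→Request R6 ($55) — total 65+58+64+57+58+55 = $357.
Max-entry greedy (repeatedly take the single best remaining cell) gives $321, worse by 36.
Next-best assignment: Car 27→Request R5, Car 106→Request R3, Car 91→Request R2, Car 12→Request R6, Car 70→Request R1, Car 58→Request R4 = $353.
Every other assignment is strictly worse.
Car 12's own top request is Request R6 ($59), but forcing Car 12→Request R6 and reassigning the rest optimally gives only $353 — worse by 4.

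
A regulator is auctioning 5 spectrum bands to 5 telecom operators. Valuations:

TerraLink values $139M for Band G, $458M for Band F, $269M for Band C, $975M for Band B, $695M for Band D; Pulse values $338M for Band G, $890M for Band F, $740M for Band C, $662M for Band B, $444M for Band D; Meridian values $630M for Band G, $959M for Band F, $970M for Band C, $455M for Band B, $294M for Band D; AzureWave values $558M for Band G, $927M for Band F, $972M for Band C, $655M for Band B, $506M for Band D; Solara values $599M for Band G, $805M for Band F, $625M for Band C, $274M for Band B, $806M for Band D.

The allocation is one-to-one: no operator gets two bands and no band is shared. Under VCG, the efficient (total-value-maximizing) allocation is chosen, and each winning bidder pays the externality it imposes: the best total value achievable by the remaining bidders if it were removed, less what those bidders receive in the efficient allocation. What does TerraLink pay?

Efficient allocation: TerraLink→Band B ($975M), Pulse→Band F ($890M), Meridian→Band G ($630M), AzureWave→Band C ($972M), Solara→Band D ($806M); total welfare W = $4273M.
TerraLink receives Band B at value $975M, so the others get W − 975 = $3298M.
Without TerraLink: best allocation of the remaining 4 bidders over all 5 bands is Pulse→Band B ($662M), Meridian→Band F ($959M), AzureWave→Band C ($972M), Solara→Band D ($806M), total $3399M.
VCG payment = (others' best without TerraLink) − (others' welfare with TerraLink) = 3399 − 3298 = $101M.

TerraLink pays $101M.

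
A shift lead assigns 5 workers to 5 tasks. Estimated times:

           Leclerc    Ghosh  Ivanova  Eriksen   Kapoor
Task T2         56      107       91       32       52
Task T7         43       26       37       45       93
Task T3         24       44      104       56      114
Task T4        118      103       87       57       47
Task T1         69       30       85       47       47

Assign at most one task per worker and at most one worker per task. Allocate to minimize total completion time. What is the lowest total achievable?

Optimal: Leclerc→Task T3 (24 min), Ghosh→Task T1 (30 min), Ivanova→Task T7 (37 min), Eriksen→Task T2 (32 min), Kapoor→Task T4 (47 min) — total 24+30+37+32+47 = 170 min.
Column-greedy (each task in turn goes to its cheapest remaining worker) gives 214 min, worse by 44.
Every other assignment is strictly worse.

Minimum total: 170 min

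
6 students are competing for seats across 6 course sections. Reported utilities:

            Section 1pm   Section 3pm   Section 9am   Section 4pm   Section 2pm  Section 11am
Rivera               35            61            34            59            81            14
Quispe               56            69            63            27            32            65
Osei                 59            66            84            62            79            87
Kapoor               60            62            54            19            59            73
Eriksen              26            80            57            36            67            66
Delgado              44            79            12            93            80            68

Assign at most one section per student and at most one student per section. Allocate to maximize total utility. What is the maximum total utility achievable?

Max total: 467 points

Optimal: Rivera→Section 2pm (81 points), Quispe→Section 1pm (56 points), Osei→Section 9am (84 points), Kapoor→Section 11am (73 points), Eriksen→Section 3pm (80 points), Delgado→Section 4pm (93 points) — total 81+56+84+73+80+93 = 467 points.
Max-entry greedy (repeatedly take the single best remaining cell) gives 464 points, worse by 3.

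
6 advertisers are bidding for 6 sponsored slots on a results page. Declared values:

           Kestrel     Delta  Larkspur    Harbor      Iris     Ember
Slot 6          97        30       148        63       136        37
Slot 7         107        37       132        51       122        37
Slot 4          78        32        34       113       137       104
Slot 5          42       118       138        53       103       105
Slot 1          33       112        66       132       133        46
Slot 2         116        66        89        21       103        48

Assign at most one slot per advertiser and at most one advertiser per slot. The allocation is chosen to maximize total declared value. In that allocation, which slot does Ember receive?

Ember receives Slot 4.

Treat this as an assignment problem: match each advertiser to one slot.
Optimal: Kestrel→Slot 2 ($116), Delta→Slot 5 ($118), Larkspur→Slot 6 ($148), Harbor→Slot 1 ($132), Iris→Slot 7 ($122), Ember→Slot 4 ($104) — total 116+118+148+132+122+104 = $740.
Column-greedy (each slot in turn goes to its best remaining advertiser) gives $663, worse by 77.
Next-best assignment: Kestrel→Slot 2, Delta→Slot 5, Larkspur→Slot 7, Harbor→Slot 1, Iris→Slot 6, Ember→Slot 4 = $738.
Swapping Ember↔Larkspur (Ember→Slot 6 $37, Larkspur→Slot 4 $34) loses 181.
No other one-to-one assignment exceeds $740.
Ember's own top slot is Slot 5 ($105), but forcing Ember→Slot 5 and reassigning the rest optimally gives only $716 — worse by 24.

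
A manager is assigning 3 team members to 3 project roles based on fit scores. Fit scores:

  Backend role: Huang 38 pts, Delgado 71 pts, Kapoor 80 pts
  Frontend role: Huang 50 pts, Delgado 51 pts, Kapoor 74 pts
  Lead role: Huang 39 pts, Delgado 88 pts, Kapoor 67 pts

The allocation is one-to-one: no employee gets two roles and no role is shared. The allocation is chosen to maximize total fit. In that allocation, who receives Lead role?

Optimal: Huang→Frontend role (50 pts), Delgado→Lead role (88 pts), Kapoor→Backend role (80 pts) — total 50+88+80 = 218 pts.
Column-greedy (each role in turn goes to its best remaining employee) gives 170 pts, worse by 48.
Next-best assignment: Huang→Backend role, Delgado→Lead role, Kapoor→Frontend role = 200 pts.

Delgado receives Lead role.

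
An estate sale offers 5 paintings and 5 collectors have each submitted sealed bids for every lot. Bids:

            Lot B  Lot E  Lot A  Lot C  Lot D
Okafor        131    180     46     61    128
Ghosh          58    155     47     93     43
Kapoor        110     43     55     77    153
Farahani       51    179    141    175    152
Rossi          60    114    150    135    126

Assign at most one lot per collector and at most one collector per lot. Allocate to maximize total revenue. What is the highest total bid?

Optimal: Okafor→Lot B ($131), Ghosh→Lot E ($155), Kapoor→Lot D ($153), Farahani→Lot C ($175), Rossi→Lot A ($150) — total 131+155+153+175+150 = $764.

Max total: $764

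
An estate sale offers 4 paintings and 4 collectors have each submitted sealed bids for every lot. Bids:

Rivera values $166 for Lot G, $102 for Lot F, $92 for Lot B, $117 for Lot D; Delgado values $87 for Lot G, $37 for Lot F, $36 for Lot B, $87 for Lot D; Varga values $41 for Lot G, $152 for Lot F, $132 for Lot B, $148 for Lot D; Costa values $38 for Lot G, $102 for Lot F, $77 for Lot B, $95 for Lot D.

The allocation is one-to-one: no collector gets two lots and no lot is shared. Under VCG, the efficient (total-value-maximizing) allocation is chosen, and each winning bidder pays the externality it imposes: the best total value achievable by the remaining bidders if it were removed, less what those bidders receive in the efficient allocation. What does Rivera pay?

Efficient allocation: Rivera→Lot G ($166), Delgado→Lot D ($87), Varga→Lot B ($132), Costa→Lot F ($102); total welfare W = $487.
Rivera receives Lot G at value $166, so the others get W − 166 = $321.
Without Rivera: best allocation of the remaining 3 bidders over all 4 lots is Delgado→Lot G ($87), Varga→Lot D ($148), Costa→Lot F ($102), total $337.
VCG payment = (others' best without Rivera) − (others' welfare with Rivera) = 337 − 321 = $16.

Rivera pays $16.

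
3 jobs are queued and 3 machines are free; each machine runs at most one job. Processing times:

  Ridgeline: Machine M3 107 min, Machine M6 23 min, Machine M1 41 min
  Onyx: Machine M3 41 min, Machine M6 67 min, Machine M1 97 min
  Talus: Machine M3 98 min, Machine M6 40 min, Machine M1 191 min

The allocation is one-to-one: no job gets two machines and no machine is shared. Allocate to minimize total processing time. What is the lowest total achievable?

Minimum total: 122 min

This is a one-to-one assignment (minimum-cost bipartite matching).
Optimal: Ridgeline→Machine M1 (41 min), Onyx→Machine M3 (41 min), Talus→Machine M6 (40 min) — total 41+41+40 = 122 min.
Row-greedy (each job in turn takes its cheapest remaining machine) gives 255 min, worse by 133.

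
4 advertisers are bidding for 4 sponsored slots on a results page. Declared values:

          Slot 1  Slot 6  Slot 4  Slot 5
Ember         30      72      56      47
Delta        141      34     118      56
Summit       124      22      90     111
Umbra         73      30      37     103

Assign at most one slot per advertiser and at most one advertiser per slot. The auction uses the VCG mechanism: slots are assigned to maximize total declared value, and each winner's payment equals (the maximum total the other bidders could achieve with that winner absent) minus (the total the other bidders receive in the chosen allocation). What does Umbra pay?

Efficient allocation: Ember→Slot 6 ($72), Delta→Slot 4 ($118), Summit→Slot 1 ($124), Umbra→Slot 5 ($103); total welfare W = $417.
Umbra receives Slot 5 at value $103, so the others get W − 103 = $314.
Without Umbra: best allocation of the remaining 3 bidders over all 4 slots is Ember→Slot 6 ($72), Delta→Slot 1 ($141), Summit→Slot 5 ($111), total $324.
VCG payment = (others' best without Umbra) − (others' welfare with Umbra) = 324 − 314 = $10.

Umbra pays $10.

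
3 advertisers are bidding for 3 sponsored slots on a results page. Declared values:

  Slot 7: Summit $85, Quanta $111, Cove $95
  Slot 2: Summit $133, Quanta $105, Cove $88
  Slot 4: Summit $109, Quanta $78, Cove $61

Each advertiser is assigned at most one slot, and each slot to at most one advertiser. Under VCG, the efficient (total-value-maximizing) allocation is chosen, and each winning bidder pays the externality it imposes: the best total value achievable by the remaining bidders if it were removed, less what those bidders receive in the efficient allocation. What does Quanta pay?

Quanta pays $24.

Efficient allocation: Summit→Slot 4 ($109), Quanta→Slot 2 ($105), Cove→Slot 7 ($95); total welfare W = $309.
Quanta receives Slot 2 at value $105, so the others get W − 105 = $204.
Without Quanta: best allocation of the remaining 2 bidders over all 3 slots is Summit→Slot 2 ($133), Cove→Slot 7 ($95), total $228.
VCG payment = (others' best without Quanta) − (others' welfare with Quanta) = 228 − 204 = $24.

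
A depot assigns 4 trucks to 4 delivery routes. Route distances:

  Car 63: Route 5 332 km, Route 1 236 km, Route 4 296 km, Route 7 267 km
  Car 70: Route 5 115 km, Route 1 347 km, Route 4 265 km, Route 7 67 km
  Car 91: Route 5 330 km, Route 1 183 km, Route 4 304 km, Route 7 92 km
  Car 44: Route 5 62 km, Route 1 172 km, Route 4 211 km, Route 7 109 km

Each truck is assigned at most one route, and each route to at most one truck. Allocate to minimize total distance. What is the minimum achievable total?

This is the linear assignment problem.
Optimal: Car 63→Route 4 (296 km), Car 70→Route 7 (67 km), Car 91→Route 1 (183 km), Car 44→Route 5 (62 km) — total 296+67+183+62 = 608 km.
Row-greedy (each truck in turn takes its cheapest remaining route) gives 669 km, worse by 61.
Every other assignment is strictly worse.

Minimum total: 608 km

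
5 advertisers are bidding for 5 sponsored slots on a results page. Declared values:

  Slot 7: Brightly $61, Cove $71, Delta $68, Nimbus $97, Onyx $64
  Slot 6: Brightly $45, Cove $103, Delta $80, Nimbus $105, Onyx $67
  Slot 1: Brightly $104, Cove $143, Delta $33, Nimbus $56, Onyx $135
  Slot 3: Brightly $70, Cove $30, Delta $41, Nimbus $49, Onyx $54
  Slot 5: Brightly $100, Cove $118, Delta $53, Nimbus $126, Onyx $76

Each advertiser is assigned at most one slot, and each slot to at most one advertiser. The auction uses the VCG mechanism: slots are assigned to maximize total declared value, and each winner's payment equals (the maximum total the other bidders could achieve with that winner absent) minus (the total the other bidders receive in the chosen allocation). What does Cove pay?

Cove pays $13.

Efficient allocation: Brightly→Slot 3 ($70), Cove→Slot 6 ($103), Delta→Slot 7 ($68), Nimbus→Slot 5 ($126), Onyx→Slot 1 ($135); total welfare W = $502.
Cove receives Slot 6 at value $103, so the others get W − 103 = $399.
Without Cove: best allocation of the remaining 4 bidders over all 5 slots is Brightly→Slot 5 ($100), Delta→Slot 6 ($80), Nimbus→Slot 7 ($97), Onyx→Slot 1 ($135), total $412.
VCG payment = (others' best without Cove) − (others' welfare with Cove) = 412 − 399 = $13.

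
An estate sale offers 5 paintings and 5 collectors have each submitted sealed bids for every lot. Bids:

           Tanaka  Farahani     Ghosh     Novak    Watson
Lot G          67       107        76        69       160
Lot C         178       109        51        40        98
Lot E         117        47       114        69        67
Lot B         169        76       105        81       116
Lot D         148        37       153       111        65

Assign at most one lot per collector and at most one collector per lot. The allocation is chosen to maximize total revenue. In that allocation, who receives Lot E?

This is a one-to-one assignment (maximum-weight bipartite matching).
Optimal: Tanaka→Lot B ($169), Farahani→Lot C ($109), Ghosh→Lot E ($114), Novak→Lot D ($111), Watson→Lot G ($160) — total 169+109+114+111+160 = $663.
Max-entry greedy (repeatedly take the single best remaining cell) gives $619, worse by 44.
Next-best assignment: Tanaka→Lot B, Farahani→Lot C, Ghosh→Lot D, Novak→Lot E, Watson→Lot G = $660.
Ghosh's own top lot is Lot D ($153), but forcing Ghosh→Lot D and reassigning the rest optimally gives only $660 — worse by 3.

Ghosh receives Lot E.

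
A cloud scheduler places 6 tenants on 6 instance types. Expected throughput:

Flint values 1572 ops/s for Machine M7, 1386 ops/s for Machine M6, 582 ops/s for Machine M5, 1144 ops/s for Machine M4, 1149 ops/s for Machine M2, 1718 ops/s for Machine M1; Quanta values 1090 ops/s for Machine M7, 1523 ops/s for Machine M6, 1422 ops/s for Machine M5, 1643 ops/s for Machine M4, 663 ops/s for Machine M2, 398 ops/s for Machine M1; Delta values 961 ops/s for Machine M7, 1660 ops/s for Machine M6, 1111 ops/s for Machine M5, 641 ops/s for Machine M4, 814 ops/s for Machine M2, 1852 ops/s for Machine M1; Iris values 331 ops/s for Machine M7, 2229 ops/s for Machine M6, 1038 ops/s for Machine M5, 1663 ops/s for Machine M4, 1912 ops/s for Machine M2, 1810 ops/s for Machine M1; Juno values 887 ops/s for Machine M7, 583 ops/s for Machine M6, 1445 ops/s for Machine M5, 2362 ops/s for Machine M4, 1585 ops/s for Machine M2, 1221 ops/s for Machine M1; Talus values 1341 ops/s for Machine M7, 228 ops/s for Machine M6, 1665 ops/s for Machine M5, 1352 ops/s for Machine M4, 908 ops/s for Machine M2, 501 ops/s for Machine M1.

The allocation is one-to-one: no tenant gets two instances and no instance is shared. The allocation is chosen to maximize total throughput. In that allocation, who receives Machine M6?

This is the linear assignment problem.
Optimal: Flint→Machine M7 (1572 ops/s), Quanta→Machine M6 (1523 ops/s), Delta→Machine M1 (1852 ops/s), Iris→Machine M2 (1912 ops/s), Juno→Machine M4 (2362 ops/s), Talus→Machine M5 (1665 ops/s) — total 1572+1523+1852+1912+2362+1665 = 10886 ops/s.
Column-greedy (each instance in turn goes to its best remaining tenant) gives 9040 ops/s, worse by 1846.
Quanta's own top instance is Machine M4 (1643 ops/s), but forcing Quanta→Machine M4 and reassigning the rest optimally gives only 10546 ops/s — worse by 340.

Quanta receives Machine M6.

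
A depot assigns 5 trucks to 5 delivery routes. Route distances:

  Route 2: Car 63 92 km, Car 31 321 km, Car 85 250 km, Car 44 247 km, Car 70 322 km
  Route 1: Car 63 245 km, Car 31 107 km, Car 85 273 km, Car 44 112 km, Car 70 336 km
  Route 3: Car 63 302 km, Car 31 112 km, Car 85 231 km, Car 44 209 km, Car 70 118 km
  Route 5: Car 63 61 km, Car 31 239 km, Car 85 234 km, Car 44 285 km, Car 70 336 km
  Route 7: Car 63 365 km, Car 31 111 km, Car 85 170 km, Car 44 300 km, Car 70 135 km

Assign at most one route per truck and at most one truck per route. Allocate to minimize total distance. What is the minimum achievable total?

Minimum total: 652 km

This is the linear assignment problem.
Optimal: Car 63→Route 5 (61 km), Car 31→Route 7 (111 km), Car 85→Route 2 (250 km), Car 44→Route 1 (112 km), Car 70→Route 3 (118 km) — total 61+111+250+112+118 = 652 km.
Column-greedy (each route in turn goes to its cheapest remaining truck) gives 851 km, worse by 199.
No other one-to-one assignment undercuts 652 km.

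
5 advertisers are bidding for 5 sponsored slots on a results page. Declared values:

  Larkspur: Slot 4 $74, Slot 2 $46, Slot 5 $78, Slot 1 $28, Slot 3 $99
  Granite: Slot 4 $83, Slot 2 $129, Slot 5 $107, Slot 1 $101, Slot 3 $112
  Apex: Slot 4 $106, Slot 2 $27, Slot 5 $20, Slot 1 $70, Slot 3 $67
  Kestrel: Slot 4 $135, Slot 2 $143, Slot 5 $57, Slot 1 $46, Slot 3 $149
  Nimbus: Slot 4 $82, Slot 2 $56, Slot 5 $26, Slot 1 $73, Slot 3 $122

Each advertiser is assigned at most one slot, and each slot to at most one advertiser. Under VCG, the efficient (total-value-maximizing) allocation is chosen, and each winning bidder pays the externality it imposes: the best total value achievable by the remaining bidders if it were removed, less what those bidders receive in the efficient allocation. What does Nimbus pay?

Efficient allocation: Larkspur→Slot 5 ($78), Granite→Slot 1 ($101), Apex→Slot 4 ($106), Kestrel→Slot 2 ($143), Nimbus→Slot 3 ($122); total welfare W = $550.
Nimbus receives Slot 3 at value $122, so the others get W − 122 = $428.
Without Nimbus: best allocation of the remaining 4 bidders over all 5 slots is Larkspur→Slot 5 ($78), Granite→Slot 2 ($129), Apex→Slot 4 ($106), Kestrel→Slot 3 ($149), total $462.
VCG payment = (others' best without Nimbus) − (others' welfare with Nimbus) = 462 − 428 = $34.

Nimbus pays $34.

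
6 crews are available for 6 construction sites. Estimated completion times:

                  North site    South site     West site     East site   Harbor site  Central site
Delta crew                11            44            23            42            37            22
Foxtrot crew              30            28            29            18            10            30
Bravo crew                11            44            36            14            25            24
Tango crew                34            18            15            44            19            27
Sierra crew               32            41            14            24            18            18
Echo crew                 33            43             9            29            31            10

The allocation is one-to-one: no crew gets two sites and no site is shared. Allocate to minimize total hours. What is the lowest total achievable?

Min total: 77 hours

This is the linear assignment problem.
Optimal: Delta crew→North site (11 hours), Foxtrot crew→Harbor site (10 hours), Bravo crew→East site (14 hours), Tango crew→South site (18 hours), Sierra crew→West site (14 hours), Echo crew→Central site (10 hours) — total 11+10+14+18+14+10 = 77 hours.
Min-entry greedy (repeatedly take the single cheapest remaining cell) gives 80 hours, worse by 3.
Swapping Tango crew↔Foxtrot crew (Tango crew→Harbor site 19 hours, Foxtrot crew→South site 28 hours) adds 19.
Every other assignment is strictly worse.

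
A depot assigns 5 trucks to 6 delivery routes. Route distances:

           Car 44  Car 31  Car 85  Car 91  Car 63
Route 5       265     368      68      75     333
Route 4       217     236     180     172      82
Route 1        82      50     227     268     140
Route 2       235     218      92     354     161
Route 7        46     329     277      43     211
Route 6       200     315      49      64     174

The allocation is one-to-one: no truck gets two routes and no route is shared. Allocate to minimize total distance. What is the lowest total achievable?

This is a one-to-one assignment (minimum-cost bipartite matching).
Optimal: Car 44→Route 7 (46 km), Car 31→Route 1 (50 km), Car 85→Route 6 (49 km), Car 91→Route 5 (75 km), Car 63→Route 4 (82 km) — total 46+50+49+75+82 = 302 km.
Column-greedy (each route in turn goes to its cheapest remaining truck) gives 478 km, worse by 176.
Checked against all permutations: 302 km is optimal.

Minimum total: 302 km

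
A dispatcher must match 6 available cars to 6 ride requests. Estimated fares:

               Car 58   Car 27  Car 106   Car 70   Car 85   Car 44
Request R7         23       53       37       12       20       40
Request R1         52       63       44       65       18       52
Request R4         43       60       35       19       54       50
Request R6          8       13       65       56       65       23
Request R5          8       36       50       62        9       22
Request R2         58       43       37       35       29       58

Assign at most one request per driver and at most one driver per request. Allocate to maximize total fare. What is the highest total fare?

This is the linear assignment problem.
Optimal: Car 58→Request R1 ($52), Car 27→Request R7 ($53), Car 106→Request R6 ($65), Car 70→Request R5 ($62), Car 85→Request R4 ($54), Car 44→Request R2 ($58) — total 52+53+65+62+54+58 = $344.
Max-entry greedy (repeatedly take the single best remaining cell) gives $297, worse by 47.

Max total: $344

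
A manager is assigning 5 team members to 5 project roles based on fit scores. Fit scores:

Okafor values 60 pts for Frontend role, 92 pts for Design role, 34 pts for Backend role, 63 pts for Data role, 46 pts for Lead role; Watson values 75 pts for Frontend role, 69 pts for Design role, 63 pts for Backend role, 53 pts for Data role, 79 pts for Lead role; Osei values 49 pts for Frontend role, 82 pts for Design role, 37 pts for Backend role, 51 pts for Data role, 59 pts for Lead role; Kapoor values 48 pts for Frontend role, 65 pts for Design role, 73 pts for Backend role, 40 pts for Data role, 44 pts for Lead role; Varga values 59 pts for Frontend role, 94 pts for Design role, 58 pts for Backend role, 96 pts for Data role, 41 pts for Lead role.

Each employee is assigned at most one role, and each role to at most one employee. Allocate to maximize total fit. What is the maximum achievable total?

Max total: 395 pts

Treat this as an assignment problem: match each employee to one role.
Optimal: Okafor→Design role (92 pts), Watson→Frontend role (75 pts), Osei→Lead role (59 pts), Kapoor→Backend role (73 pts), Varga→Data role (96 pts) — total 92+75+59+73+96 = 395 pts.
Max-entry greedy (repeatedly take the single best remaining cell) gives 389 pts, worse by 6.
Swapping Osei↔Varga (Osei→Data role 51 pts, Varga→Lead role 41 pts) loses 63.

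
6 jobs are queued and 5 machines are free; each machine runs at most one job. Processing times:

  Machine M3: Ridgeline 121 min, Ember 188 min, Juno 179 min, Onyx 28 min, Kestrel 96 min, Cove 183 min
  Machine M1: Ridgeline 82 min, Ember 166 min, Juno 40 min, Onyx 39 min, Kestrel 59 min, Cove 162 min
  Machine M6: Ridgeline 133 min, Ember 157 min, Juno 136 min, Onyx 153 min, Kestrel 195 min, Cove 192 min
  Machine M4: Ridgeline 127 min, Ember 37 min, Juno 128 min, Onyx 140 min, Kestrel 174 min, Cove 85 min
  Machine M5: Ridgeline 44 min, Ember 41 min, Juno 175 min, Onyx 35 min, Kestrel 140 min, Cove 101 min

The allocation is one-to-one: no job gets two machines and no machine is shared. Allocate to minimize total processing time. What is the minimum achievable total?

This is the linear assignment problem.
Optimal: Onyx→Machine M3 (28 min), Kestrel→Machine M1 (59 min), Juno→Machine M6 (136 min), Ember→Machine M4 (37 min), Ridgeline→Machine M5 (44 min) — total 28+59+136+37+44 = 304 min.
Column-greedy (each machine in turn goes to its cheapest remaining job) gives 339 min, worse by 35.
Checked against all permutations: 304 min is optimal.

Minimum total: 304 min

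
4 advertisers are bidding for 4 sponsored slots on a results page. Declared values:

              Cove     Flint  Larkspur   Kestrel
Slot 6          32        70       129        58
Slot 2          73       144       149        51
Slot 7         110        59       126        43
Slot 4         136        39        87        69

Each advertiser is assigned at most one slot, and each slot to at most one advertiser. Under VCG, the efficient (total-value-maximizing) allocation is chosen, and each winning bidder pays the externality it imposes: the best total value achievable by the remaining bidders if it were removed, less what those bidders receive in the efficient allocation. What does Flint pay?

Flint pays $23.

Efficient allocation: Cove→Slot 4 ($136), Flint→Slot 2 ($144), Larkspur→Slot 7 ($126), Kestrel→Slot 6 ($58); total welfare W = $464.
Flint receives Slot 2 at value $144, so the others get W − 144 = $320.
Without Flint: best allocation of the remaining 3 bidders over all 4 slots is Cove→Slot 4 ($136), Larkspur→Slot 2 ($149), Kestrel→Slot 6 ($58), total $343.
VCG payment = (others' best without Flint) − (others' welfare with Flint) = 343 − 320 = $23.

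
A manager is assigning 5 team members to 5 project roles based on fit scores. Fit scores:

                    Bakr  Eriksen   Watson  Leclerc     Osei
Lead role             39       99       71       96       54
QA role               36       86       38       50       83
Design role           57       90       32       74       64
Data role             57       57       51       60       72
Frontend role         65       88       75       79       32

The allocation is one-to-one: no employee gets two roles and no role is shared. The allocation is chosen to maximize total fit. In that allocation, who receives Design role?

Eriksen receives Design role.

This is a one-to-one assignment (maximum-weight bipartite matching).
Optimal: Bakr→Data role (57 pts), Eriksen→Design role (90 pts), Watson→Frontend role (75 pts), Leclerc→Lead role (96 pts), Osei→QA role (83 pts) — total 57+90+75+96+83 = 401 pts.
Row-greedy (each employee in turn takes its best remaining role) gives 372 pts, worse by 29.
Swapping Watson↔Bakr (Watson→Data role 51 pts, Bakr→Frontend role 65 pts) loses 16.
Eriksen's own top role is Lead role (99 pts), but forcing Eriksen→Lead role and reassigning the rest optimally gives only 388 pts — worse by 13.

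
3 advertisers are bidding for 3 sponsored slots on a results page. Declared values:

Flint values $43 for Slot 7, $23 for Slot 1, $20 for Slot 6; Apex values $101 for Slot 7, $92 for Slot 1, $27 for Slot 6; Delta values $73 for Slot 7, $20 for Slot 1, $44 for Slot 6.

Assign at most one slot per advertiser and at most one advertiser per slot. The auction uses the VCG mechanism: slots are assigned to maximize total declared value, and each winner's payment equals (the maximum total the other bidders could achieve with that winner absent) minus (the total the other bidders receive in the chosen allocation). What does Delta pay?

Delta pays $23.

Efficient allocation: Flint→Slot 6 ($20), Apex→Slot 1 ($92), Delta→Slot 7 ($73); total welfare W = $185.
Delta receives Slot 7 at value $73, so the others get W − 73 = $112.
Without Delta: best allocation of the remaining 2 bidders over all 3 slots is Flint→Slot 7 ($43), Apex→Slot 1 ($92), total $135.
VCG payment = (others' best without Delta) − (others' welfare with Delta) = 135 − 112 = $23.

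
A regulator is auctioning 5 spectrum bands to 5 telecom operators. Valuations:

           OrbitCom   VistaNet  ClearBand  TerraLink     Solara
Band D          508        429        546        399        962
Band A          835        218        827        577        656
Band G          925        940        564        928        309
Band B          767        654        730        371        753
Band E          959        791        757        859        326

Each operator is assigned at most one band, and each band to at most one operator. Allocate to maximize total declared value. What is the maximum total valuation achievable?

Optimal: OrbitCom→Band B ($767M), VistaNet→Band G ($940M), ClearBand→Band A ($827M), TerraLink→Band E ($859M), Solara→Band D ($962M) — total 767+940+827+859+962 = $4355M.
Row-greedy (each operator in turn takes its best remaining band) gives $3878M, worse by 477.
Next-best assignment: OrbitCom→Band E, VistaNet→Band B, ClearBand→Band A, TerraLink→Band G, Solara→Band D = $4330M.
Swapping VistaNet↔OrbitCom (VistaNet→Band B $654M, OrbitCom→Band G $925M) loses 128.
Checked against all permutations: $4355M is optimal.

Maximum total: $4355M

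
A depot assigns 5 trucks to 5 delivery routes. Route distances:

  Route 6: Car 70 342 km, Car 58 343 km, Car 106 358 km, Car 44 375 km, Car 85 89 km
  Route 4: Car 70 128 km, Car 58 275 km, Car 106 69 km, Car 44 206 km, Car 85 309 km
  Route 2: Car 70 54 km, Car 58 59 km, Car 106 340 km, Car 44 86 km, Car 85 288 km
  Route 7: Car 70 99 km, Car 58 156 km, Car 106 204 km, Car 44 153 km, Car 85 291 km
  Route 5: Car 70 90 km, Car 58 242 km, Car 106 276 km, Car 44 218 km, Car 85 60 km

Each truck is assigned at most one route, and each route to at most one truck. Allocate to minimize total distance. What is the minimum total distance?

Minimum total: 460 km

This is a one-to-one assignment (minimum-cost bipartite matching).
Optimal: Car 70→Route 5 (90 km), Car 58→Route 2 (59 km), Car 106→Route 4 (69 km), Car 44→Route 7 (153 km), Car 85→Route 6 (89 km) — total 90+59+69+153+89 = 460 km.
Column-greedy (each route in turn goes to its cheapest remaining truck) gives 607 km, worse by 147.
Swapping Car 106↔Car 44 (Car 106→Route 7 204 km, Car 44→Route 4 206 km) adds 188.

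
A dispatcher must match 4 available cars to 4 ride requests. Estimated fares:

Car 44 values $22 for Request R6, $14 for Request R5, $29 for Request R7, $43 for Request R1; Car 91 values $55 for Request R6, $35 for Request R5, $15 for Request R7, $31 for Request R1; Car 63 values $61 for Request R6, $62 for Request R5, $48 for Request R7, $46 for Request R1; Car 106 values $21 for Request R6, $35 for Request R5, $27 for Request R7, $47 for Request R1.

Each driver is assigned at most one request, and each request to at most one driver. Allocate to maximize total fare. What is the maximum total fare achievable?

Max total: $193

This is the linear assignment problem.
Optimal: Car 44→Request R7 ($29), Car 91→Request R6 ($55), Car 63→Request R5 ($62), Car 106→Request R1 ($47) — total 29+55+62+47 = $193.
Column-greedy (each request in turn goes to its best remaining driver) gives $172, worse by 21.
No other one-to-one assignment exceeds $193.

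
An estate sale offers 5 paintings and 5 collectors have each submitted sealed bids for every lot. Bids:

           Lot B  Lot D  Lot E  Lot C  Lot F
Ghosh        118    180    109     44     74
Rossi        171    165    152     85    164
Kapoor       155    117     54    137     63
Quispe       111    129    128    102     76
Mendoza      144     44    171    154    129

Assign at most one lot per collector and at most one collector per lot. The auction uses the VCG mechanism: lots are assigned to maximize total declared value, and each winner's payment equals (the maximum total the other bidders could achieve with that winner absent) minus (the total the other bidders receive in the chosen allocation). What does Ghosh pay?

Efficient allocation: Ghosh→Lot D ($180), Rossi→Lot F ($164), Kapoor→Lot B ($155), Quispe→Lot E ($128), Mendoza→Lot C ($154); total welfare W = $781.
Ghosh receives Lot D at value $180, so the others get W − 180 = $601.
Without Ghosh: best allocation of the remaining 4 bidders over all 5 lots is Rossi→Lot F ($164), Kapoor→Lot B ($155), Quispe→Lot D ($129), Mendoza→Lot E ($171), total $619.
VCG payment = (others' best without Ghosh) − (others' welfare with Ghosh) = 619 − 601 = $18.

Ghosh pays $18.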